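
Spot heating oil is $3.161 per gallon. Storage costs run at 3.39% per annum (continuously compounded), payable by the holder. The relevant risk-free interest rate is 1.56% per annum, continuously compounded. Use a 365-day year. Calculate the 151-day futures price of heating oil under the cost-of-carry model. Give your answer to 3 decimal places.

$3.226 per gallon

Net carry = r + u − y = 0.0156 + 0.0339 − 0.0000 = 0.0495
F = S·e^((r+u−y)T) = 3.161 · e^(0.0495 × 151/365) = 3.161 · e^0.020478
= 3.161 × 1.020689 = $3.226 per gallon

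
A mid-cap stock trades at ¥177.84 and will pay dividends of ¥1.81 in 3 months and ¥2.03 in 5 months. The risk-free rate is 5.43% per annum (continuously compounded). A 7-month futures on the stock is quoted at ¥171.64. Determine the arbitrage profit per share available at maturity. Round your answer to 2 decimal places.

PV(dividends) I = 1.81·e^(−0.0543·3/12) + 2.03·e^(−0.0543·5/12) = 3.7702
Fair futures F* = (S − I)·e^(rT) = (177.84 − 3.7702)·e^0.031675 = 174.0698 × 1.032182 = 179.6717
Market ¥171.64 < fair 179.6717: forward underpriced → reverse cash-and-carry (short the stock, invest proceeds at r, pay the dividends, go long the forward).
Profit at T = |F_mkt − F*| = |171.64 − 179.6717| = ¥8.03 per share

¥8.03 per share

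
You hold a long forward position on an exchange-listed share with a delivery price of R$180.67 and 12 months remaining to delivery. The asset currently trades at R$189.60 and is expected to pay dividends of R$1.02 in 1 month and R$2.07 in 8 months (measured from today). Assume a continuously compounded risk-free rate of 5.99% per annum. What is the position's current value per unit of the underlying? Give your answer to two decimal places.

PV(remaining dividends) I = 1.02·e^(−0.0599·1/12) + 2.07·e^(−0.0599·8/12) = 3.0039
Current forward F = (S − I)·e^(rT) = (189.60 − 3.0039)·e^(0.0599·12/12) = 186.5961 × 1.061730 = 198.1147
Value (long) = (F − K)·e^(−rT) = (198.1147 − 180.67) × 0.941859 = 16.4304
Value = R$16.43

R$16.43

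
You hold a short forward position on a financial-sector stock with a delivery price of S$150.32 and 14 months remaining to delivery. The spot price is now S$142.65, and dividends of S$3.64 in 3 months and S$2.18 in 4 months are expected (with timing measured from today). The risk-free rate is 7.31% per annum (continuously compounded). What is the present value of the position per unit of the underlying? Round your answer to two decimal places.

PV(remaining dividends) I = 3.64·e^(−0.0731·3/12) + 2.18·e^(−0.0731·4/12) = 5.7016
Current forward F = (S − I)·e^(rT) = (142.65 − 5.7016)·e^(0.0731·14/12) = 136.9484 × 1.089026 = 149.1404
Value (long) = (F − K)·e^(−rT) = (149.1404 − 150.32) × 0.918252 = -1.0832
Short position value = −(long value) = S$1.08

S$1.08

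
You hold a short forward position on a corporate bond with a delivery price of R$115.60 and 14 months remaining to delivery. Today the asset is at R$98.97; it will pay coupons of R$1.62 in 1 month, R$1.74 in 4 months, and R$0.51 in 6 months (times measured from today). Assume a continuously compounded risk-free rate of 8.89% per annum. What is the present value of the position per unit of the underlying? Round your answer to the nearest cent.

PV(remaining coupons) I = 1.62·e^(−0.0889·1/12) + 1.74·e^(−0.0889·4/12) + 0.51·e^(−0.0889·6/12) = 3.7851
Current forward F = (S − I)·e^(rT) = (98.97 − 3.7851)·e^(0.0889·14/12) = 95.1849 × 1.109286 = 105.5873
Value (long) = (F − K)·e^(−rT) = (105.5873 − 115.60) × 0.901481 = -9.0263
Short position value = −(long value) = R$9.03

R$9.03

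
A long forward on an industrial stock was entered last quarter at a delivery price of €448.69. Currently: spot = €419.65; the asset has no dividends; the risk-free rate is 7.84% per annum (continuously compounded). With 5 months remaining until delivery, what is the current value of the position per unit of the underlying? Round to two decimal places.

-€14.62

Current fair forward for the remaining 5 months: F = S·e^(r·T), r = 0.0784
F = 419.65 · e^(0.0784 × 5/12) = 419.65 × 1.033206 = 433.5849
Value of long forward = (F − K)·e^(−rT) = (433.5849 − 448.69) · e^(−0.0784·5/12)
= -15.1051 × 0.967861 = -14.62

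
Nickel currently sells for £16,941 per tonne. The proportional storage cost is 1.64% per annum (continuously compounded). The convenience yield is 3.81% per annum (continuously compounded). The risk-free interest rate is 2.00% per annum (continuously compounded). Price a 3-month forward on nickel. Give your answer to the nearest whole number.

Net carry = r + u − y = 0.0200 + 0.0164 − 0.0381 = -0.0017
F = S·e^((r+u−y)T) = 16941 · e^(-0.0017 × 3/12) = 16941 · e^-0.000425
= 16941 × 0.999575 = £16,934 per tonne

£16,934 per tonne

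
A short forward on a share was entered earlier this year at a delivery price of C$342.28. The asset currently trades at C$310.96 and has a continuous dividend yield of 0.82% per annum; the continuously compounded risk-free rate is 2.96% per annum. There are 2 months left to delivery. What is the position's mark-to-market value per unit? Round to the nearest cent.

Current fair forward for the remaining 2 months: F = S·e^((r − q)·T), (r − q) = 0.0296 − 0.0082 = 0.0214
F = 310.96 · e^(0.0214 × 2/12) = 310.96 × 1.003573 = 312.0711
Value of long forward = (F − K)·e^(−rT) = (312.0711 − 342.28) · e^(−0.0296·2/12)
= -30.2089 × 0.995079 = -30.06
Short position value = −(long value) = C$30.06

C$30.06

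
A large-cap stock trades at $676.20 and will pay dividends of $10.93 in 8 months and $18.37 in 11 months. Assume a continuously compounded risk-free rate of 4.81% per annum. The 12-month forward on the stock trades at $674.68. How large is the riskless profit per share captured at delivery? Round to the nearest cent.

PV(dividends) I = 10.93·e^(−0.0481·8/12) + 18.37·e^(−0.0481·11/12) = 28.1627
Fair forward F* = (S − I)·e^(rT) = (676.20 − 28.1627)·e^0.048100 = 648.0373 × 1.049276 = 679.9700
Market $674.68 < fair 679.9700: forward underpriced → reverse cash-and-carry (short the stock, invest proceeds at r, pay the dividends, go long the forward).
Profit at T = |F_mkt − F*| = |674.68 − 679.9700| = $5.29 per share

$5.29 per share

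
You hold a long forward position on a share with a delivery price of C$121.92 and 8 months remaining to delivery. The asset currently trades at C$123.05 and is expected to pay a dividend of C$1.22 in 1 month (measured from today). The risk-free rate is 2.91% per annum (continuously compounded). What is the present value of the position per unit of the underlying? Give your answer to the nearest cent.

C$2.26

PV(remaining dividends) I = 1.22·e^(−0.0291·1/12) = 1.2170
Current forward F = (S − I)·e^(rT) = (123.05 − 1.2170)·e^(0.0291·8/12) = 121.8330 × 1.019589 = 124.2196
Value (long) = (F − K)·e^(−rT) = (124.2196 − 121.92) × 0.980787 = 2.2554
Value = C$2.26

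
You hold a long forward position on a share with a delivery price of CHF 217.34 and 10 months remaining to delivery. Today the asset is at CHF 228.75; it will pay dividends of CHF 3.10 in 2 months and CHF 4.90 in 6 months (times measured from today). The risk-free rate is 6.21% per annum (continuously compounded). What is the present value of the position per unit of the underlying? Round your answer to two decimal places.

CHF 14.55

PV(remaining dividends) I = 3.10·e^(−0.0621·2/12) + 4.90·e^(−0.0621·6/12) = 7.8183
Current forward F = (S − I)·e^(rT) = (228.75 − 7.8183)·e^(0.0621·10/12) = 220.9317 × 1.053112 = 232.6658
Value (long) = (F − K)·e^(−rT) = (232.6658 − 217.34) × 0.949566 = 14.5529
Value = CHF 14.55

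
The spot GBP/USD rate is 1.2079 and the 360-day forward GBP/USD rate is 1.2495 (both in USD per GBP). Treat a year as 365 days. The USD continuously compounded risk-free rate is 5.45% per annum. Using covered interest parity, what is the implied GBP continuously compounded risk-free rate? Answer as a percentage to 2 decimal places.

2.02%

F = S·e^((r_USD − r_GBP)T) ⇒ r_GBP = r_USD − ln(F/S)/T
ln(1.2495/1.2079) = 0.033860; /(360/365) = 0.034330
r_GBP = 0.0545 − 0.034330 = 0.020170
r_GBP = 2.02%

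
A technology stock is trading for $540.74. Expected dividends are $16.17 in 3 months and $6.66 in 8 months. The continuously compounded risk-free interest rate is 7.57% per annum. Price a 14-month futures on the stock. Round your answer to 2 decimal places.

$566.42

PV(dividends) I = 16.17·e^(−0.0757·3/12) + 6.66·e^(−0.0757·8/12)
I = 15.8669 + 6.3322 = 22.1991
F = (S − I)·e^(rT) = (540.74 − 22.1991) · e^(0.0757·14/12)
= 518.5409 · e^0.088317 = 518.5409 × 1.092334 = $566.42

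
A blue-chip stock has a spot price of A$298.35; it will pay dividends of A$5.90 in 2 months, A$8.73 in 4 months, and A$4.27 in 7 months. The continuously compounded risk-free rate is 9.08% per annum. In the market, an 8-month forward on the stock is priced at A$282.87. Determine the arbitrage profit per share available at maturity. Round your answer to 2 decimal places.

PV(dividends) I = 5.90·e^(−0.0908·2/12) + 8.73·e^(−0.0908·4/12) + 4.27·e^(−0.0908·7/12) = 18.3308
Fair forward F* = (S − I)·e^(rT) = (298.35 − 18.3308)·e^0.060533 = 280.0192 × 1.062403 = 297.4932
Market A$282.87 < fair 297.4932: forward underpriced → reverse cash-and-carry (short the stock, invest proceeds at r, pay the dividends, go long the forward).
Profit at T = |F_mkt − F*| = |282.87 − 297.4932| = A$14.62 per share

A$14.62 per share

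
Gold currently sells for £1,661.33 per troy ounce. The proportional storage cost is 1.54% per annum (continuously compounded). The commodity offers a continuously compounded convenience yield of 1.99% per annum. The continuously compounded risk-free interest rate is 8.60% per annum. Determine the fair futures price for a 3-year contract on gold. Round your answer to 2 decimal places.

Net carry = r + u − y = 0.0860 + 0.0154 − 0.0199 = 0.0815
F = S·e^((r+u−y)T) = 1661.33 · e^(0.0815 × 3) = 1661.33 · e^0.24450000
= 1661.33 × 1.27698266 = £2,121.49 per troy ounce

£2,121.49 per troy ounce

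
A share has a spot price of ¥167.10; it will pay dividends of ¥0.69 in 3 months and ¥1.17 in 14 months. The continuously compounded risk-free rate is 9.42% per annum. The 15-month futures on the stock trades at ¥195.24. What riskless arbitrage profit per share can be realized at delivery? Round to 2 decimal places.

PV(dividends) I = 0.69·e^(−0.0942·3/12) + 1.17·e^(−0.0942·14/12) = 1.7222
Fair futures F* = (S − I)·e^(rT) = (167.10 − 1.7222)·e^0.117750 = 165.3778 × 1.124963 = 186.0439
Market ¥195.24 > fair 186.0439: forward overpriced → cash-and-carry (borrow at r, buy the stock and collect the dividends, short the forward).
Profit at T = |F_mkt − F*| = |195.24 − 186.0439| = ¥9.20 per share

¥9.20 per share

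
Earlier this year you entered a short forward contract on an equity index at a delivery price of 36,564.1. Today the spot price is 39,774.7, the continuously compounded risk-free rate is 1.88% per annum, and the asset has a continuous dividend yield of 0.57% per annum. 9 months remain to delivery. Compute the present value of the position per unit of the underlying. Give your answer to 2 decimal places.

Current fair forward for the remaining 9 months: F = S·e^((r − q)·T), (r − q) = 0.0188 − 0.0057 = 0.0131
F = 39774.7 · e^(0.0131 × 9/12) = 39774.7 × 1.00987342 = 40167.4123
Value of long forward = (F − K)·e^(−rT) = (40167.4123 − 36564.1) · e^(−0.0188·9/12)
= 3603.3123 × 0.98599894 = 3552.86
Short position value = −(long value) = -3552.86

-3552.86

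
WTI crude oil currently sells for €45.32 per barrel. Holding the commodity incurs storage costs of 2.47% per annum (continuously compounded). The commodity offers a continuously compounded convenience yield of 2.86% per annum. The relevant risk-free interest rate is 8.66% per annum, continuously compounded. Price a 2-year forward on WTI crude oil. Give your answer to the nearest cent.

Net carry = r + u − y = 0.0866 + 0.0247 − 0.0286 = 0.0827
F = S·e^((r+u−y)T) = 45.32 · e^(0.0827 × 2) = 45.32 · e^0.165400
= 45.32 × 1.179865 = €53.47 per barrel

€53.47 per barrel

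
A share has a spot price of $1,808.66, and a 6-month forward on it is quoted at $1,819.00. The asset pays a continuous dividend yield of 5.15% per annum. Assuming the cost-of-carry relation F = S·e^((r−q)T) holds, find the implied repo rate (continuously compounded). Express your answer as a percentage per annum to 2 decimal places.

From F = S·e^((r−q)T): (r − q) = ln(F/S)/T
ln(1819.00/1808.66) = ln(1.005717) = 0.005701
(r − q) = 0.005701 / (6/12) = 0.011402
r = ln(F/S)/T + q = 0.011402 + 0.0515 = 0.062902
r = 6.29%

6.29%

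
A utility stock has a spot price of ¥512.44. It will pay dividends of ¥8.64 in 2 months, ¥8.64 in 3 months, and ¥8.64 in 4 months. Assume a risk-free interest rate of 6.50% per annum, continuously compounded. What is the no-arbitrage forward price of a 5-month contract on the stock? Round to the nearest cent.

PV(dividends) I = 8.64·e^(−0.0650·2/12) + 8.64·e^(−0.0650·3/12) + 8.64·e^(−0.0650·4/12)
I = 8.5469 + 8.5007 + 8.4548 = 25.5024
F = (S − I)·e^(rT) = (512.44 − 25.5024) · e^(0.0650·5/12)
= 486.9376 · e^0.027083 = 486.9376 × 1.027453 = ¥500.31

¥500.31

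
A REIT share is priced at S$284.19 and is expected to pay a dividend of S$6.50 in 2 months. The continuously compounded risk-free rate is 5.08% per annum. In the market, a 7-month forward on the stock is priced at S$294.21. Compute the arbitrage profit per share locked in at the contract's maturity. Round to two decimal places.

S$8.11 per share

PV(dividends) I = 6.50·e^(−0.0508·2/12) = 6.4452
Fair forward F* = (S − I)·e^(rT) = (284.19 − 6.4452)·e^0.029633 = 277.7448 × 1.030076 = 286.0983
Market S$294.21 > fair 286.0983: forward overpriced → cash-and-carry (borrow at r, buy the stock and collect the dividends, short the forward).
Profit at T = |F_mkt − F*| = |294.21 − 286.0983| = S$8.11 per share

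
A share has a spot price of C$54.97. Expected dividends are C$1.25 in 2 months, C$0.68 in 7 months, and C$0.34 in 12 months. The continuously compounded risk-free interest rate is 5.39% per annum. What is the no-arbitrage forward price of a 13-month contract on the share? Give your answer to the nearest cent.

PV(dividends) I = 1.25·e^(−0.0539·2/12) + 0.68·e^(−0.0539·7/12) + 0.34·e^(−0.0539·12/12)
I = 1.2388 + 0.6590 + 0.3222 = 2.2200
F = (S − I)·e^(rT) = (54.97 − 2.2200) · e^(0.0539·13/12)
= 52.7500 · e^0.058392 = 52.7500 × 1.060130 = C$55.92

C$55.92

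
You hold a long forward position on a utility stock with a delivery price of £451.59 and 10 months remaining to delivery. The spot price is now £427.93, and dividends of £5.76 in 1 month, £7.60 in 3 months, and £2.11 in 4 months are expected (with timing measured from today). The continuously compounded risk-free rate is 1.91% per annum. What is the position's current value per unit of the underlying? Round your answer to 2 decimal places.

PV(remaining dividends) I = 5.76·e^(−0.0191·1/12) + 7.60·e^(−0.0191·3/12) + 2.11·e^(−0.0191·4/12) = 15.4112
Current forward F = (S − I)·e^(rT) = (427.93 − 15.4112)·e^(0.0191·10/12) = 412.5188 × 1.016044 = 419.1373
Value (long) = (F − K)·e^(−rT) = (419.1373 − 451.59) × 0.984209 = -31.9402
Value = -£31.94

-£31.94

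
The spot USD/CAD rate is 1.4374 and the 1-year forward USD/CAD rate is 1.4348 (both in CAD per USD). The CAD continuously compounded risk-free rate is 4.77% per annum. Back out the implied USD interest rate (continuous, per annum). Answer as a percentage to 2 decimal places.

F = S·e^((r_CAD − r_USD)T) ⇒ r_USD = r_CAD − ln(F/S)/T
ln(1.4348/1.4374) = -0.001810; /(1) = -0.001810
r_USD = 0.0477 + 0.001810 = 0.049510
r_USD = 4.95%

4.95%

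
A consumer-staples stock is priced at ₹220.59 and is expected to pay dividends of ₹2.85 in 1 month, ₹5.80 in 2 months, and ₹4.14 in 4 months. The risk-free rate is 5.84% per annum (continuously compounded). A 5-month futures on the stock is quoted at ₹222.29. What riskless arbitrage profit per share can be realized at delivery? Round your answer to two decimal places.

₹9.22 per share

PV(dividends) I = 2.85·e^(−0.0584·1/12) + 5.80·e^(−0.0584·2/12) + 4.14·e^(−0.0584·4/12) = 12.6402
Fair futures F* = (S − I)·e^(rT) = (220.59 − 12.6402)·e^0.024333 = 207.9498 × 1.024631 = 213.0718
Market ₹222.29 > fair 213.0718: forward overpriced → cash-and-carry (borrow at r, buy the stock and collect the dividends, short the forward).
Profit at T = |F_mkt − F*| = |222.29 − 213.0718| = ₹9.22 per share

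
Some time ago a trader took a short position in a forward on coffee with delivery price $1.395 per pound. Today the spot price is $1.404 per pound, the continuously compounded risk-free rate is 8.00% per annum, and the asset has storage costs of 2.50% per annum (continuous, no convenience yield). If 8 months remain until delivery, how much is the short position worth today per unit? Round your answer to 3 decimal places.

Current fair forward for the remaining 8 months: F = S·e^((r + u)·T), (r + u) = 0.0800 + 0.0250 = 0.1050
F = 1.404 · e^(0.1050 × 8/12) = 1.404 × 1.072508 = 1.5058
Value of long forward = (F − K)·e^(−rT) = (1.5058 − 1.395) · e^(−0.0800·8/12)
= 0.1108 × 0.948064 = 0.105
Short position value = −(long value) = -$0.105

-$0.105 per pound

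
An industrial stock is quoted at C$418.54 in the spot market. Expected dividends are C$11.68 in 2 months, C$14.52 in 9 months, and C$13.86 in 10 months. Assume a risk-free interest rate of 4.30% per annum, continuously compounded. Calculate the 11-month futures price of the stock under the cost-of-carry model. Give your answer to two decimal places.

C$394.77

PV(dividends) I = 11.68·e^(−0.0430·2/12) + 14.52·e^(−0.0430·9/12) + 13.86·e^(−0.0430·10/12)
I = 11.5966 + 14.0592 + 13.3721 = 39.0279
F = (S − I)·e^(rT) = (418.54 − 39.0279) · e^(0.0430·11/12)
= 379.5121 · e^0.039417 = 379.5121 × 1.040204 = C$394.77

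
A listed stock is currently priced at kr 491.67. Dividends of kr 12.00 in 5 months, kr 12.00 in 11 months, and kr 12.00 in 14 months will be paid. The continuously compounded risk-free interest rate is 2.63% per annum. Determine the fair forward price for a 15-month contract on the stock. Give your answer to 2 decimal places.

PV(dividends) I = 12.00·e^(−0.0263·5/12) + 12.00·e^(−0.0263·11/12) + 12.00·e^(−0.0263·14/12)
I = 11.8692 + 11.7142 + 11.6374 = 35.2208
F = (S − I)·e^(rT) = (491.67 − 35.2208) · e^(0.0263·15/12)
= 456.4492 · e^0.032875 = 456.4492 × 1.033421 = kr 471.70

kr 471.70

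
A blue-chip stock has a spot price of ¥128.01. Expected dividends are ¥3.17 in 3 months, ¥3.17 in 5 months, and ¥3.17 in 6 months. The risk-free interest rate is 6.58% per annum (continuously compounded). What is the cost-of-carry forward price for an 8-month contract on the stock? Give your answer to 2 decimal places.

¥124.06

PV(dividends) I = 3.17·e^(−0.0658·3/12) + 3.17·e^(−0.0658·5/12) + 3.17·e^(−0.0658·6/12)
I = 3.1183 + 3.0843 + 3.0674 = 9.2700
F = (S − I)·e^(rT) = (128.01 − 9.2700) · e^(0.0658·8/12)
= 118.7400 · e^0.043867 = 118.7400 × 1.044843 = ¥124.06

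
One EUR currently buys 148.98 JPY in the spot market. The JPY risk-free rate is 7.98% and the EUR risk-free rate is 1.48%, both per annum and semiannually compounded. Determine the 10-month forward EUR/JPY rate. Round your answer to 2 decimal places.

By covered interest parity, F = S · (1+r_JPY/2)^(2T) / (1+r_EUR/2)^(2T)
= 148.98 × 1.067381 / 1.012364 = 148.98 × 1.054345
F = 157.08 JPY per EUR

157.08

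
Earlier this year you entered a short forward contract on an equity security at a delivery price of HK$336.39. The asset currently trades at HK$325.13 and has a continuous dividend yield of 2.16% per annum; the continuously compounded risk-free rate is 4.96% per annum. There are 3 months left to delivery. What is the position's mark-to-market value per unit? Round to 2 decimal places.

Current fair forward for the remaining 3 months: F = S·e^((r − q)·T), (r − q) = 0.0496 − 0.0216 = 0.0280
F = 325.13 · e^(0.0280 × 3/12) = 325.13 × 1.007025 = 327.4140
Value of long forward = (F − K)·e^(−rT) = (327.4140 − 336.39) · e^(−0.0496·3/12)
= -8.9760 × 0.987677 = -8.87
Short position value = −(long value) = HK$8.87

HK$8.87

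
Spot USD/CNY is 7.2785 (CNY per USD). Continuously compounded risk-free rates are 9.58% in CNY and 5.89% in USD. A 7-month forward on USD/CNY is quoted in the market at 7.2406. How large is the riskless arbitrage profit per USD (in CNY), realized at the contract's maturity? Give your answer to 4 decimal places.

Fair forward: F* = S·e^(carry·T), with carry = (r_CNY − r_USD) = 0.0958 − 0.0589 = 0.0369
F* = 7.2785 · e^(0.0369 × 7/12) = 7.2785 · e^0.021525 = 7.2785 × 1.021758 = 7.4369
Market 7.2406 < fair 7.4369: forward underpriced → reverse cash-and-carry (short spot, go long the forward).
At maturity, profit = |F_mkt − F*| = |7.2406 − 7.4369| = 0.1963 per USD (in CNY)

0.1963 per USD (in CNY)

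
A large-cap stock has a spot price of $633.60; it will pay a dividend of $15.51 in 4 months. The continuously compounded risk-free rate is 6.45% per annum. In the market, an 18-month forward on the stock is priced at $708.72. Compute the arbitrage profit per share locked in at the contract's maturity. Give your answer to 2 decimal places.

PV(dividends) I = 15.51·e^(−0.0645·4/12) = 15.1801
Fair forward F* = (S − I)·e^(rT) = (633.60 − 15.1801)·e^0.096750 = 618.4199 × 1.101585 = 681.2421
Market $708.72 > fair 681.2421: forward overpriced → cash-and-carry (borrow at r, buy the stock and collect the dividends, short the forward).
Profit at T = |F_mkt − F*| = |708.72 − 681.2421| = $27.48 per share

$27.48 per share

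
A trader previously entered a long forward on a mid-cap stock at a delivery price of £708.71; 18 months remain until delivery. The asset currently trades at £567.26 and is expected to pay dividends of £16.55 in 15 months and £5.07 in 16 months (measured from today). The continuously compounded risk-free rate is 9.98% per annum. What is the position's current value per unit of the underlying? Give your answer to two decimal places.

-£61.96

PV(remaining dividends) I = 16.55·e^(−0.0998·15/12) + 5.07·e^(−0.0998·16/12) = 19.0473
Current forward F = (S − I)·e^(rT) = (567.26 − 19.0473)·e^(0.0998·18/12) = 548.2127 × 1.161486 = 636.7414
Value (long) = (F − K)·e^(−rT) = (636.7414 − 708.71) × 0.860966 = -61.9625
Value = -£61.96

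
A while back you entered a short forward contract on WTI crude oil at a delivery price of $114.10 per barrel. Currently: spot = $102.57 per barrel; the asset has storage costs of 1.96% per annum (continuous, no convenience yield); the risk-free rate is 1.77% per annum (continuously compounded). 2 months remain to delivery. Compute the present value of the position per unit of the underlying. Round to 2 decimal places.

Current fair forward for the remaining 2 months: F = S·e^((r + u)·T), (r + u) = 0.0177 + 0.0196 = 0.0373
F = 102.57 · e^(0.0373 × 2/12) = 102.57 × 1.006236 = 103.2096
Value of long forward = (F − K)·e^(−rT) = (103.2096 − 114.10) · e^(−0.0177·2/12)
= -10.8904 × 0.997054 = -10.86
Short position value = −(long value) = $10.86

$10.86 per barrel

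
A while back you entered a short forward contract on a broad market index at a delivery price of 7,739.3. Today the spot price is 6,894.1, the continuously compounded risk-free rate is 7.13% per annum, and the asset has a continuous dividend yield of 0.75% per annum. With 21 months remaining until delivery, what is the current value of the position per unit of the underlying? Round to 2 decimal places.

Current fair forward for the remaining 21 months: F = S·e^((r − q)·T), (r − q) = 0.0713 − 0.0075 = 0.0638
F = 6894.1 · e^(0.0638 × 21/12) = 6894.1 × 1.11812145 = 7708.4411
Value of long forward = (F − K)·e^(−rT) = (7708.4411 − 7739.3) · e^(−0.0713·21/12)
= -30.8589 × 0.88269549 = -27.24
Short position value = −(long value) = 27.24

27.24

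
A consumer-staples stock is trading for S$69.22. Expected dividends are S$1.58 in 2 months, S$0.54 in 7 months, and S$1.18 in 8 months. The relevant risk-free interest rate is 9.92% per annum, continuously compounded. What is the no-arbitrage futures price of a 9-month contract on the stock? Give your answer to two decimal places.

S$71.15

PV(dividends) I = 1.58·e^(−0.0992·2/12) + 0.54·e^(−0.0992·7/12) + 1.18·e^(−0.0992·8/12)
I = 1.5541 + 0.5096 + 1.1045 = 3.1682
F = (S − I)·e^(rT) = (69.22 − 3.1682) · e^(0.0992·9/12)
= 66.0518 · e^0.074400 = 66.0518 × 1.077238 = S$71.15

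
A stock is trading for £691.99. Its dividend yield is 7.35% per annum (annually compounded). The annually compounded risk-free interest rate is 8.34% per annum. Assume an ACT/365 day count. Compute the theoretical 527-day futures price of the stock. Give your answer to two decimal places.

£701.22

F = S · (1+r)^T / (1+q)^T
= 691.99 × 1.122611 / 1.107830 = 691.99 × 1.013342
F = £701.22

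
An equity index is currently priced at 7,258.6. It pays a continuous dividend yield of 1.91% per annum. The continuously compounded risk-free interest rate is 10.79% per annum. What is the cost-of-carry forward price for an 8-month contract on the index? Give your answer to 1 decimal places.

F = S·e^((r − q)T) = 7258.6 · e^((0.1079 − 0.0191) × 8/12)
= 7258.6 · e^0.059200 = 7258.6 × 1.060987
F = 7,701.3

7,701.3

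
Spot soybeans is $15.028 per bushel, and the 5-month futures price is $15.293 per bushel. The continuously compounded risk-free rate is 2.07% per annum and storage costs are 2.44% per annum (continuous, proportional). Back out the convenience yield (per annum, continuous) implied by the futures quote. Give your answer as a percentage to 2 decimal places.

F = S·e^((r+u−y)T) ⇒ (r+u−y) = ln(F/S)/T
ln(15.293/15.028) = 0.017480; /T ⇒ 0.041952
y = r + u − ln(F/S)/T = 0.0207 + 0.0244 − 0.041952 = 0.003148
y = 0.31%

0.31%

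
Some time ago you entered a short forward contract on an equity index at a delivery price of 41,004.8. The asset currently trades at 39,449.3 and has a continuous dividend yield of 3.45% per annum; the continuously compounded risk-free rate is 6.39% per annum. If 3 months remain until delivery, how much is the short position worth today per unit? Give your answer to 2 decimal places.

1244.44

Current fair forward for the remaining 3 months: F = S·e^((r − q)·T), (r − q) = 0.0639 − 0.0345 = 0.0294
F = 39449.3 · e^(0.0294 × 3/12) = 39449.3 × 1.00737708 = 39740.3206
Value of long forward = (F − K)·e^(−rT) = (39740.3206 − 41004.8) · e^(−0.0639·3/12)
= -1264.4794 × 0.98415192 = -1244.44
Short position value = −(long value) = 1244.44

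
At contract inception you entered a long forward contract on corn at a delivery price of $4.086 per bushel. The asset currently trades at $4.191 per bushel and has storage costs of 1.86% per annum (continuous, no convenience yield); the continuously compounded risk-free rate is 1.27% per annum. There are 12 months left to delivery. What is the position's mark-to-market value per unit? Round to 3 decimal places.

Current fair forward for the remaining 12 months: F = S·e^((r + u)·T), (r + u) = 0.0127 + 0.0186 = 0.0313
F = 4.191 · e^(0.0313 × 12/12) = 4.191 × 1.031795 = 4.3243
Value of long forward = (F − K)·e^(−rT) = (4.3243 − 4.086) · e^(−0.0127·12/12)
= 0.2383 × 0.987380 = 0.235

$0.235 per bushel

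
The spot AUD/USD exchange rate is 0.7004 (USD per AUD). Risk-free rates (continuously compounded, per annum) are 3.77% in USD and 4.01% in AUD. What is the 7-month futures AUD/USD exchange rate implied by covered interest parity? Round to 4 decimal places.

0.6994

F = S·e^((r_USD − r_AUD)T) = 0.7004 · e^((0.0377 − 0.0401) × 7/12)
= 0.7004 · e^-0.001400 = 0.7004 × 0.998601
F = 0.6994 USD per AUD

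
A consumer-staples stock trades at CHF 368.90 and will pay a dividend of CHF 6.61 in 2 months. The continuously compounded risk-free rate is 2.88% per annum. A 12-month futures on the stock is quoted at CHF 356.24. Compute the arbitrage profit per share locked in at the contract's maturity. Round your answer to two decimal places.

CHF 16.67 per share

PV(dividends) I = 6.61·e^(−0.0288·2/12) = 6.5783
Fair futures F* = (S − I)·e^(rT) = (368.90 − 6.5783)·e^0.028800 = 362.3217 × 1.029219 = 372.9084
Market CHF 356.24 < fair 372.9084: forward underpriced → reverse cash-and-carry (short the stock, invest proceeds at r, pay the dividends, go long the forward).
Profit at T = |F_mkt − F*| = |356.24 − 372.9084| = CHF 16.67 per share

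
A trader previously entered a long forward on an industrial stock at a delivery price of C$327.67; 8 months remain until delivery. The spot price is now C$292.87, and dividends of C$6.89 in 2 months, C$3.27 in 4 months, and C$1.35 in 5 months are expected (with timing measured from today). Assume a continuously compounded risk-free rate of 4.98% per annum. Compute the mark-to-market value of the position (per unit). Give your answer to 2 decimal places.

-C$35.47

PV(remaining dividends) I = 6.89·e^(−0.0498·2/12) + 3.27·e^(−0.0498·4/12) + 1.35·e^(−0.0498·5/12) = 11.3715
Current forward F = (S − I)·e^(rT) = (292.87 − 11.3715)·e^(0.0498·8/12) = 281.4985 × 1.033757 = 291.0010
Value (long) = (F − K)·e^(−rT) = (291.0010 − 327.67) × 0.967345 = -35.4716
Value = -C$35.47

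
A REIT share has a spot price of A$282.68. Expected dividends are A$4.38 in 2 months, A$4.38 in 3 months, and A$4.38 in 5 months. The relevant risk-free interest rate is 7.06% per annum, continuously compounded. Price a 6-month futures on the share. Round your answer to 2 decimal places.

PV(dividends) I = 4.38·e^(−0.0706·2/12) + 4.38·e^(−0.0706·3/12) + 4.38·e^(−0.0706·5/12)
I = 4.3288 + 4.3034 + 4.2530 = 12.8852
F = (S − I)·e^(rT) = (282.68 − 12.8852) · e^(0.0706·6/12)
= 269.7948 · e^0.035300 = 269.7948 × 1.035930 = A$279.49

A$279.49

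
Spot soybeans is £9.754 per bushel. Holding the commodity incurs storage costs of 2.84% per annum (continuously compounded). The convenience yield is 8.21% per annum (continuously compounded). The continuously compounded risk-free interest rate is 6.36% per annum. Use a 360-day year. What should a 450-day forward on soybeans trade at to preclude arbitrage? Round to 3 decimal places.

Net carry = r + u − y = 0.0636 + 0.0284 − 0.0821 = 0.0099
F = S·e^((r+u−y)T) = 9.754 · e^(0.0099 × 450/360) = 9.754 · e^0.012375
= 9.754 × 1.012452 = £9.875 per bushel

£9.875 per bushel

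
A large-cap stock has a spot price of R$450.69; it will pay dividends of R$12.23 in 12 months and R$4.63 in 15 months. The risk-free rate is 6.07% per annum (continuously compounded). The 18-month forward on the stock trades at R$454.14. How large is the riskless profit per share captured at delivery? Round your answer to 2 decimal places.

PV(dividends) I = 12.23·e^(−0.0607·12/12) + 4.63·e^(−0.0607·15/12) = 15.8014
Fair forward F* = (S − I)·e^(rT) = (450.69 − 15.8014)·e^0.091050 = 434.8886 × 1.095324 = 476.3439
Market R$454.14 < fair 476.3439: forward underpriced → reverse cash-and-carry (short the stock, invest proceeds at r, pay the dividends, go long the forward).
Profit at T = |F_mkt − F*| = |454.14 − 476.3439| = R$22.20 per share

R$22.20 per share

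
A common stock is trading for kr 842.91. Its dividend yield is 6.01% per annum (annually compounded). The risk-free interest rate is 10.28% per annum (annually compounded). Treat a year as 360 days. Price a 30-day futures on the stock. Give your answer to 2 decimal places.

kr 845.69

F = S · (1+r)^T / (1+q)^T
= 842.91 × 1.008188 / 1.004875 = 842.91 × 1.003297
F = kr 845.69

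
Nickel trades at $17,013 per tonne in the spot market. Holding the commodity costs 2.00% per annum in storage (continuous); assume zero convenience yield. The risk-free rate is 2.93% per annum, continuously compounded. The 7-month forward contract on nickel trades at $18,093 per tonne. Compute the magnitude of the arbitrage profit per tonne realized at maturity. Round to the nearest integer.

$584 per tonne

Fair forward: F* = S·e^(carry·T), with carry = (r + u) = 0.0293 + 0.0200 = 0.0493
F* = 17013 · e^(0.0493 × 7/12) = 17013 · e^0.028758 = 17013 × 1.029176 = $17509.3713
Market $18093 > fair $17509.3713: forward overpriced → cash-and-carry (buy spot, short the forward).
At maturity, profit = |F_mkt − F*| = |18093 − 17509.3713| = $584 per tonne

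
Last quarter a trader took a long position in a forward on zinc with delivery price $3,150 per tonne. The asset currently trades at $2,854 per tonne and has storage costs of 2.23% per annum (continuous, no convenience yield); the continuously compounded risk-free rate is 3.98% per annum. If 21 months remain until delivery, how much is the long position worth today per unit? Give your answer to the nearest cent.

Current fair forward for the remaining 21 months: F = S·e^((r + u)·T), (r + u) = 0.0398 + 0.0223 = 0.0621
F = 2854 · e^(0.0621 × 21/12) = 2854 × 1.11479998 = 3181.6391
Value of long forward = (F − K)·e^(−rT) = (3181.6391 − 3150) · e^(−0.0398·21/12)
= 31.6391 × 0.93272021 = 29.51

$29.51 per tonne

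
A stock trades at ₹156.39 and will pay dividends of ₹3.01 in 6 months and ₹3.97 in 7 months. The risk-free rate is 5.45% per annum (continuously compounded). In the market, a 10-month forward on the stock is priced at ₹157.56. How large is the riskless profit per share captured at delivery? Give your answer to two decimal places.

PV(dividends) I = 3.01·e^(−0.0545·6/12) + 3.97·e^(−0.0545·7/12) = 6.7749
Fair forward F* = (S − I)·e^(rT) = (156.39 − 6.7749)·e^0.045417 = 149.6151 × 1.046464 = 156.5668
Market ₹157.56 > fair 156.5668: forward overpriced → cash-and-carry (borrow at r, buy the stock and collect the dividends, short the forward).
Profit at T = |F_mkt − F*| = |157.56 − 156.5668| = ₹0.99 per share

₹0.99 per share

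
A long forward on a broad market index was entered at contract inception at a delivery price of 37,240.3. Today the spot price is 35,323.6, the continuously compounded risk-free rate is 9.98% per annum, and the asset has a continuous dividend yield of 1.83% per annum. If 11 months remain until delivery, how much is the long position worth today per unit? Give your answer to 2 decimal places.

751.37

Current fair forward for the remaining 11 months: F = S·e^((r − q)·T), (r − q) = 0.0998 − 0.0183 = 0.0815
F = 35323.6 · e^(0.0815 × 11/12) = 35323.6 × 1.07756981 = 38063.6449
Value of long forward = (F − K)·e^(−rT) = (38063.6449 − 37240.3) · e^(−0.0998·11/12)
= 823.3449 × 0.91257653 = 751.37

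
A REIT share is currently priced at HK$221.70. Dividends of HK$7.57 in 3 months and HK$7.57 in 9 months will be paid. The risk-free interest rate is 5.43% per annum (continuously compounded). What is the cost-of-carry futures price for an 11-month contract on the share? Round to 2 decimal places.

HK$217.53

PV(dividends) I = 7.57·e^(−0.0543·3/12) + 7.57·e^(−0.0543·9/12)
I = 7.4679 + 7.2679 = 14.7358
F = (S − I)·e^(rT) = (221.70 − 14.7358) · e^(0.0543·11/12)
= 206.9642 · e^0.049775 = 206.9642 × 1.051035 = HK$217.53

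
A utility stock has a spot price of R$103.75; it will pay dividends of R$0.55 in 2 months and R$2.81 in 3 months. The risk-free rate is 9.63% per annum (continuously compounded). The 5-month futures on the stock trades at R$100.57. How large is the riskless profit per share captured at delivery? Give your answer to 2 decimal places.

R$4.01 per share

PV(dividends) I = 0.55·e^(−0.0963·2/12) + 2.81·e^(−0.0963·3/12) = 3.2844
Fair futures F* = (S − I)·e^(rT) = (103.75 − 3.2844)·e^0.040125 = 100.4656 × 1.040941 = 104.5788
Market R$100.57 < fair 104.5788: forward underpriced → reverse cash-and-carry (short the stock, invest proceeds at r, pay the dividends, go long the forward).
Profit at T = |F_mkt − F*| = |100.57 − 104.5788| = R$4.01 per share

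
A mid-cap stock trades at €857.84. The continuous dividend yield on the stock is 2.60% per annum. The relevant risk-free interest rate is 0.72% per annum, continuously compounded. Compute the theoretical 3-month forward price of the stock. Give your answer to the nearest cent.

€853.82

F = S·e^((r − q)T) = 857.84 · e^((0.0072 − 0.0260) × 3/12)
= 857.84 · e^-0.004700 = 857.84 × 0.995311
F = €853.82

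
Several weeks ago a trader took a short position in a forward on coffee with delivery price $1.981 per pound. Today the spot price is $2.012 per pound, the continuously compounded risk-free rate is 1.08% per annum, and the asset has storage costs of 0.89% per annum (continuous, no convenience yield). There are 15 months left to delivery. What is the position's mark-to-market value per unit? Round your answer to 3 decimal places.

Current fair forward for the remaining 15 months: F = S·e^((r + u)·T), (r + u) = 0.0108 + 0.0089 = 0.0197
F = 2.012 · e^(0.0197 × 15/12) = 2.012 × 1.024931 = 2.0622
Value of long forward = (F − K)·e^(−rT) = (2.0622 − 1.981) · e^(−0.0108·15/12)
= 0.0812 × 0.986591 = 0.080
Short position value = −(long value) = -$0.080

-$0.080 per pound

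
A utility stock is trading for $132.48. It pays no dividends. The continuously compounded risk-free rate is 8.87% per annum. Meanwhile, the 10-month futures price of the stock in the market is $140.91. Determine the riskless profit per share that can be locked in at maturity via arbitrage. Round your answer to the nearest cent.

Fair futures: F* = S·e^(carry·T), with carry = r = 0.0887
F* = 132.48 · e^(0.0887 × 10/12) = 132.48 · e^0.073917 = 132.48 × 1.076717 = $142.6435
Market $140.91 < fair $142.6435: forward underpriced → reverse cash-and-carry (short spot, go long the forward).
At maturity, profit = |F_mkt − F*| = |140.91 − 142.6435| = $1.73 per share

$1.73 per share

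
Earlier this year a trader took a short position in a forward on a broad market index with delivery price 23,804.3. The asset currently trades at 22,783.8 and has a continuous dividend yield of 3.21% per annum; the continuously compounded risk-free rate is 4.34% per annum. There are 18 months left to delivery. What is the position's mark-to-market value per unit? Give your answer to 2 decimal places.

591.25

Current fair forward for the remaining 18 months: F = S·e^((r − q)·T), (r − q) = 0.0434 − 0.0321 = 0.0113
F = 22783.8 · e^(0.0113 × 18/12) = 22783.8 × 1.01709447 = 23173.2770
Value of long forward = (F − K)·e^(−rT) = (23173.2770 − 23804.3) · e^(−0.0434·18/12)
= -631.0230 × 0.93697376 = -591.25
Short position value = −(long value) = 591.25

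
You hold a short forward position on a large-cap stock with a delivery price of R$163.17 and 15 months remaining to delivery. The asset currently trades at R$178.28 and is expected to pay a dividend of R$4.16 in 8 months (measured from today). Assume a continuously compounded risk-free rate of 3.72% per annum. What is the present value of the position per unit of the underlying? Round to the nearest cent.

-R$18.47

PV(remaining dividends) I = 4.16·e^(−0.0372·8/12) = 4.0581
Current forward F = (S − I)·e^(rT) = (178.28 − 4.0581)·e^(0.0372·15/12) = 174.2219 × 1.047598 = 182.5145
Value (long) = (F − K)·e^(−rT) = (182.5145 − 163.17) × 0.954565 = 18.4656
Short position value = −(long value) = -R$18.47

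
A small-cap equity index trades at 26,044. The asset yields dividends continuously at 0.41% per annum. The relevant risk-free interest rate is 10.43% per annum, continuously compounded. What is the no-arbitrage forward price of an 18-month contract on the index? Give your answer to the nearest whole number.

F = S·e^((r − q)T) = 26044 · e^((0.1043 − 0.0041) × 18/12)
= 26044 · e^0.150300 = 26044 × 1.162183
F = 30,268

30,268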